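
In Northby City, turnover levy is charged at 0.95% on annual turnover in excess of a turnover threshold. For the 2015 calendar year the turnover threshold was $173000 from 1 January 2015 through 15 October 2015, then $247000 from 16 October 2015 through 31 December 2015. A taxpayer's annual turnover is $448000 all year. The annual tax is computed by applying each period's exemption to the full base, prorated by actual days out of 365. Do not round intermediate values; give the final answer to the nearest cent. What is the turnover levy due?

$2464.20

1 January – 15 October 2015: 288 days, exemption $173000 → ($448000 − $173000) × 0.95% × 288/365 = $2061.3699
16 October – 31 December 2015: 77 days, exemption $247000 → ($448000 − $247000) × 0.95% × 77/365 = $402.8260
Total = $2464.1959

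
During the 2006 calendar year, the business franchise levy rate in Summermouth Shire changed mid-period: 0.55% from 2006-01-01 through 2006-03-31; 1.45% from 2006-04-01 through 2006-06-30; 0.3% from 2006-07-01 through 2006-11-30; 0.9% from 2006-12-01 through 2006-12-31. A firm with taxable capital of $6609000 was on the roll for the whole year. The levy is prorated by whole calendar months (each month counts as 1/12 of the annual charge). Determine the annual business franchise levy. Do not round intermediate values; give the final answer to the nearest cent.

2006-01-01 to 2006-03-31: 3 months at 0.55% → $6609000 × 0.55% × 3/12 = $9087.3750
2006-04-01 to 2006-06-30: 3 months at 1.45% → $6609000 × 1.45% × 3/12 = $23957.6250
2006-07-01 to 2006-11-30: 5 months at 0.3% → $6609000 × 0.3% × 5/12 = $8261.2500
2006-12-01 to 2006-12-31: 1 month at 0.9% → $6609000 × 0.9% × 1/12 = $4956.7500
Total = $46263.0000

$46263.00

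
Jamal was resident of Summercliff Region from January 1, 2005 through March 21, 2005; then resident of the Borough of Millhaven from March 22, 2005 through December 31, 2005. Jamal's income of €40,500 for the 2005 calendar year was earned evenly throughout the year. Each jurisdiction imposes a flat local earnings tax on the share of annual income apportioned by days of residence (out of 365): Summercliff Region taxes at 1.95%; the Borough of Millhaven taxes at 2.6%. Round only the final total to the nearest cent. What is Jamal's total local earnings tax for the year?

€995.30

Summercliff Region, January 1 – March 21, 2005: 80 days → €40,500 × 1.95% × 80/365 = €173.0959
The Borough of Millhaven, March 22 – December 31, 2005: 285 days → €40,500 × 2.6% × 285/365 = €822.2055
Total = €995.3014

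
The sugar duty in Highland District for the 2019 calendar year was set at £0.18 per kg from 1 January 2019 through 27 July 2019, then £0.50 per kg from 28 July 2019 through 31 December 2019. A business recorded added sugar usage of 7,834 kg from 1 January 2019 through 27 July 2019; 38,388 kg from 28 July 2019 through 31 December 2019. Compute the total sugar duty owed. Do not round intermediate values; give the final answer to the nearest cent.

£20604.12

1 January – 27 July 2019: 7,834 kg at £0.18/kg → £1410.12
28 July – 31 December 2019: 38,388 kg at £0.50/kg → £19194.00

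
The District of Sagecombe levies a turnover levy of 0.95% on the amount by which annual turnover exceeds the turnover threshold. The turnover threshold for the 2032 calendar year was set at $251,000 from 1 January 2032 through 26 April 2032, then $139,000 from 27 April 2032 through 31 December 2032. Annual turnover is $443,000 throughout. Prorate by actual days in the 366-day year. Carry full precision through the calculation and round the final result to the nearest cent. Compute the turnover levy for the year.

1 January – 26 April 2032: 117 days, exemption $251,000 → ($443,000 − $251,000) × 0.95% × 117/366 = $583.0820
27 April – 31 December 2032: 249 days, exemption $139,000 → ($443,000 − $139,000) × 0.95% × 249/366 = $1,964.7869
Total = $2,547.8689

$2,547.87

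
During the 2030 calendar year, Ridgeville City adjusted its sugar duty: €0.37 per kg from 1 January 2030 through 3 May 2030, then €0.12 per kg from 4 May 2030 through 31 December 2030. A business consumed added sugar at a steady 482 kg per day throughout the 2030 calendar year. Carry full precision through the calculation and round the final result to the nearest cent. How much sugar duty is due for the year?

€35,933.10

1 January – 3 May 2030: 123 days × 482 kg/day = 59,286 kg at €0.37/kg → €21,935.82
4 May – 31 December 2030: 242 days × 482 kg/day = 116,644 kg at €0.12/kg → €13,997.28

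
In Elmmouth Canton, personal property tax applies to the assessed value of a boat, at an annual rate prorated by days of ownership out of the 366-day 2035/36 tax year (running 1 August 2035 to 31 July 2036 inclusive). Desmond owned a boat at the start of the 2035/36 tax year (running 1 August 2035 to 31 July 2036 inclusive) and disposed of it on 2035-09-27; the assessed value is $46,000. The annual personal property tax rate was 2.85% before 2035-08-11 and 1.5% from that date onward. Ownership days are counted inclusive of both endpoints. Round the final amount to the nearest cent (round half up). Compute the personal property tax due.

2035-08-01 to 2035-08-10: 10 days at 2.85% → $46,000 × 2.85% × 10/366 = $35.8197
2035-08-11 to 2035-09-27: 48 days at 1.5% → $46,000 × 1.5% × 48/366 = $90.4918
Total = $126.3115

$126.31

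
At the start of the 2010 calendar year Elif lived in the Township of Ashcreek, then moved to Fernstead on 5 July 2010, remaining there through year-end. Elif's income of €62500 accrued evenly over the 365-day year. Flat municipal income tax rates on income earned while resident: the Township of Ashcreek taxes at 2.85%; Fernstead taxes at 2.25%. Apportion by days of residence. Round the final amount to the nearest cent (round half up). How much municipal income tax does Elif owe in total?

€1596.32

The Township of Ashcreek, 1 January – 4 July 2010: 185 days → €62500 × 2.85% × 185/365 = €902.8253
Fernstead, 5 July – 31 December 2010: 180 days → €62500 × 2.25% × 180/365 = €693.4932
Total = €1596.3185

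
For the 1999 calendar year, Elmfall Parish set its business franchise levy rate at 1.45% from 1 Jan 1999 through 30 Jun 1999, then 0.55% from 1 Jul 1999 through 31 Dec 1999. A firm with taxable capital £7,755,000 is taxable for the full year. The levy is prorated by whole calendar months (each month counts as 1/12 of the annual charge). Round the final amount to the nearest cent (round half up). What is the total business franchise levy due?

£77,550.00

1 Jan – 30 Jun 1999: 6 months at 1.45% → £7,755,000 × 1.45% × 6/12 = £56,223.7500
1 Jul – 31 Dec 1999: 6 months at 0.55% → £7,755,000 × 0.55% × 6/12 = £21,326.2500
Total = £77,550.0000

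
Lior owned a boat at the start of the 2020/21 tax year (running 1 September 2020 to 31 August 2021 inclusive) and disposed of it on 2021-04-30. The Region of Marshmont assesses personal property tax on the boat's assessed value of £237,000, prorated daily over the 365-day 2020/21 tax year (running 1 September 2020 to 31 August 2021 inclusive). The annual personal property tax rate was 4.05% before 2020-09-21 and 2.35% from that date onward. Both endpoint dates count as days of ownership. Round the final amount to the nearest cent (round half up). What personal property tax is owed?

£3,913.42

2020-09-01 to 2020-09-20: 20 days at 4.05% → £237,000 × 4.05% × 20/365 = £525.9452
2020-09-21 to 2021-04-30: 222 days at 2.35% → £237,000 × 2.35% × 222/365 = £3,387.4767
Total = £3,913.4219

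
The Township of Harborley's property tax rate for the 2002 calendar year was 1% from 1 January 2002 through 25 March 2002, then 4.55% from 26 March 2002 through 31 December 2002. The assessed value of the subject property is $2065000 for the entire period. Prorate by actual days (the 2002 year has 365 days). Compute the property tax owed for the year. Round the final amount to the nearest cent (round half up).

$77086.73

1 January – 25 March 2002: 84 days at 1% → $2065000 × 1% × 84/365 = $4752.3288
26 March – 31 December 2002: 281 days at 4.55% → $2065000 × 4.55% × 281/365 = $72334.4041
Total = $77086.7329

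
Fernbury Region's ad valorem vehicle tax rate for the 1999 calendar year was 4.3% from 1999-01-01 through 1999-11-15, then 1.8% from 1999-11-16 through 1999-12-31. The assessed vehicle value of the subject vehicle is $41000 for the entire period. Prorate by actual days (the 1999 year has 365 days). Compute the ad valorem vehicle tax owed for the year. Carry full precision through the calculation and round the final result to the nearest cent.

$1633.82

1999-01-01 to 1999-11-15: 319 days at 4.3% → $41000 × 4.3% × 319/365 = $1540.8137
1999-11-16 to 1999-12-31: 46 days at 1.8% → $41000 × 1.8% × 46/365 = $93.0082
Total = $1633.8219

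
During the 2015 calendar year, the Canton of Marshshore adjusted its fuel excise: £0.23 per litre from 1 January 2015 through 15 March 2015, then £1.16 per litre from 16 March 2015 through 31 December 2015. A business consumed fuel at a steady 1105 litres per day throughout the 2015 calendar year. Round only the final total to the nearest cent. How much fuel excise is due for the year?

1 January – 15 March 2015: 74 days × 1105 litres/day = 81,770 litres at £0.23/litre → £18,807.10
16 March – 31 December 2015: 291 days × 1105 litres/day = 321,555 litres at £1.16/litre → £373,003.80

£391,810.90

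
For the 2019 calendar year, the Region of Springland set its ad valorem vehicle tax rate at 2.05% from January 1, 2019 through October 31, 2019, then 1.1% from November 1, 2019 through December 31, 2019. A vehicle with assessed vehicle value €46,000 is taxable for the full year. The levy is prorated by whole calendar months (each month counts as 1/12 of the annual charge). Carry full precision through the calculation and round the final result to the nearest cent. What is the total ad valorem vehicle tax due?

€870.17

January 1 – October 31, 2019: 10 months at 2.05% → €46,000 × 2.05% × 10/12 = €785.8333
November 1 – December 31, 2019: 2 months at 1.1% → €46,000 × 1.1% × 2/12 = €84.3333
Total = €870.1667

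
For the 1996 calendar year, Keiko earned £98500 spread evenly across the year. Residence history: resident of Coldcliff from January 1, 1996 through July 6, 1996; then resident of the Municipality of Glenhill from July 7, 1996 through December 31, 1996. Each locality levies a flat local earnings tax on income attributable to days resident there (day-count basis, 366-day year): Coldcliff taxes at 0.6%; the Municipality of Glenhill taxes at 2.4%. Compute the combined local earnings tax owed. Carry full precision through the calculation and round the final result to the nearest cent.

Coldcliff, January 1 – July 6, 1996: 188 days → £98500 × 0.6% × 188/366 = £303.5738
The Municipality of Glenhill, July 7 – December 31, 1996: 178 days → £98500 × 2.4% × 178/366 = £1149.7049
Total = £1453.2787

£1453.28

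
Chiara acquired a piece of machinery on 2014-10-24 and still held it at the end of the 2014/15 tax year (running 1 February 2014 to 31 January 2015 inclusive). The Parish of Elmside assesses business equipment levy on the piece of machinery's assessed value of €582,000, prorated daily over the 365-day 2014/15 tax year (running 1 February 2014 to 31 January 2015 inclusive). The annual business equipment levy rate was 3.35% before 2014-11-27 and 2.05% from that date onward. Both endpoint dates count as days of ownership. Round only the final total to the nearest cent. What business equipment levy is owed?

€3,973.55

2014-10-24 to 2014-11-26: 34 days at 3.35% → €582,000 × 3.35% × 34/365 = €1,816.1589
2014-11-27 to 2015-01-31: 66 days at 2.05% → €582,000 × 2.05% × 66/365 = €2,157.3863
Total = €3,973.5452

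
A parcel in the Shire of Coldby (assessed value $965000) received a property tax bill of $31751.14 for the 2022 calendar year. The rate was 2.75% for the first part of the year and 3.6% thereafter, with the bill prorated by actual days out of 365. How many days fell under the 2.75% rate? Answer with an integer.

Let d = days at the first rate; then 365 − d days at the second rate.
$965000 × [2.75%·d + 3.6%·(365−d)] / 365 = $31751.14
Solving gives d = 133, so the new rate took effect on 14 May 2022.

133 days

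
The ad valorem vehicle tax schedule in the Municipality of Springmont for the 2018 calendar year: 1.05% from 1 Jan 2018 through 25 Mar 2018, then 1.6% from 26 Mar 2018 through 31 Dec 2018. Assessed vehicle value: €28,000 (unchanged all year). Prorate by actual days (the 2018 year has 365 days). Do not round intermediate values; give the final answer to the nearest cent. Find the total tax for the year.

1 Jan – 25 Mar 2018: 84 days at 1.05% → €28,000 × 1.05% × 84/365 = €67.6603
26 Mar – 31 Dec 2018: 281 days at 1.6% → €28,000 × 1.6% × 281/365 = €344.8986
Total = €412.5589

€412.56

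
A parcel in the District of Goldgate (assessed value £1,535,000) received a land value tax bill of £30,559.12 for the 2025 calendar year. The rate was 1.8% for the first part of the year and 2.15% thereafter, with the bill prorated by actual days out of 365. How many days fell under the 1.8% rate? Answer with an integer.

166 days

Let d = days at the first rate; then 365 − d days at the second rate.
£1,535,000 × [1.8%·d + 2.15%·(365−d)] / 365 = £30,559.12
Solving gives d = 166, so the new rate took effect on 16 Jun 2025.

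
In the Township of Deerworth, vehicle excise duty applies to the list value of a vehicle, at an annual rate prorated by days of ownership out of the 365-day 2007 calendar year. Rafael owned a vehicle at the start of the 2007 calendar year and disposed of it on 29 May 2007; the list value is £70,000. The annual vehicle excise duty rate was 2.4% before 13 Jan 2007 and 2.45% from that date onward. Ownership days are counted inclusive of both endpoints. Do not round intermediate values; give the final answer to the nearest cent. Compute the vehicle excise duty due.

1 Jan – 12 Jan 2007: 12 days at 2.4% → £70,000 × 2.4% × 12/365 = £55.2329
13 Jan – 29 May 2007: 137 days at 2.45% → £70,000 × 2.45% × 137/365 = £643.7123
Total = £698.9452

£698.95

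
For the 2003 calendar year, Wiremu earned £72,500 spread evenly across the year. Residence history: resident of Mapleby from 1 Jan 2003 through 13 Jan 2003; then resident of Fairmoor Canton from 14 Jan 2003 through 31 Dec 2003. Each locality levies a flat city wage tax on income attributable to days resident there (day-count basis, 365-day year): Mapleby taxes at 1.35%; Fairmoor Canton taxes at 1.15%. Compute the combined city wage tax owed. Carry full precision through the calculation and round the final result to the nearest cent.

Mapleby, 1 Jan – 13 Jan 2003: 13 days → £72,500 × 1.35% × 13/365 = £34.8596
Fairmoor Canton, 14 Jan – 31 Dec 2003: 352 days → £72,500 × 1.15% × 352/365 = £804.0548
Total = £838.9144

£838.91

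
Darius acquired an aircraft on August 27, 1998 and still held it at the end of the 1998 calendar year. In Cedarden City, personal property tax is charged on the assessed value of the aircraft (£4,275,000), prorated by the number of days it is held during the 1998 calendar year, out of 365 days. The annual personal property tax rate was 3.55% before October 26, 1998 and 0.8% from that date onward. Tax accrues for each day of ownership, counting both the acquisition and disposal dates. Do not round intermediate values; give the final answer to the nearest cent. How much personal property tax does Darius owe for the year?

August 27 – October 25, 1998: 60 days at 3.55% → £4,275,000 × 3.55% × 60/365 = £24,947.2603
October 26 – December 31, 1998: 67 days at 0.8% → £4,275,000 × 0.8% × 67/365 = £6,277.8082
Total = £31,225.0685

£31,225.07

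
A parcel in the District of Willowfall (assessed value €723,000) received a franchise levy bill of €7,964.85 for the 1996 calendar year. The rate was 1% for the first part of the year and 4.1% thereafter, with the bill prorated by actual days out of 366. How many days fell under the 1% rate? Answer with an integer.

354 days

Let d = days at the first rate; then 366 − d days at the second rate.
€723,000 × [1%·d + 4.1%·(366−d)] / 366 = €7,964.85
Solving gives d = 354, so the new rate took effect on 20 December 1996.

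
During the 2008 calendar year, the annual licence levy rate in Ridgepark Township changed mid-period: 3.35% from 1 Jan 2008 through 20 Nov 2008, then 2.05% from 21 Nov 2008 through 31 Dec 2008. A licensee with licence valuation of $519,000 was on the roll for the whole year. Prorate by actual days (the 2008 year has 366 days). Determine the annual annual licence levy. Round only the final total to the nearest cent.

$16,630.69

1 Jan – 20 Nov 2008: 325 days at 3.35% → $519,000 × 3.35% × 325/366 = $15,438.8320
21 Nov – 31 Dec 2008: 41 days at 2.05% → $519,000 × 2.05% × 41/366 = $1,191.8566
Total = $16,630.6885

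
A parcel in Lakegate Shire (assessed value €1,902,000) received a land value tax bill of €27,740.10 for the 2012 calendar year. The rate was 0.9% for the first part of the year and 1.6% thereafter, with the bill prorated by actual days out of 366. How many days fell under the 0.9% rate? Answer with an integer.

74 days

Let d = days at the first rate; then 366 − d days at the second rate.
€1,902,000 × [0.9%·d + 1.6%·(366−d)] / 366 = €27,740.10
Solving gives d = 74, so the new rate took effect on 15 March 2012.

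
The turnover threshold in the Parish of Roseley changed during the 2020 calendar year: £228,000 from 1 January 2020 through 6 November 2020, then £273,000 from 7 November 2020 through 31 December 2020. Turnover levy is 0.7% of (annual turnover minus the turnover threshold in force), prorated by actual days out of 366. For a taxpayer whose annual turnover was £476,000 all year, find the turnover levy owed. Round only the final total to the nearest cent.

1 January – 6 November 2020: 311 days, exemption £228,000 → (£476,000 − £228,000) × 0.7% × 311/366 = £1,475.1257
7 November – 31 December 2020: 55 days, exemption £273,000 → (£476,000 − £273,000) × 0.7% × 55/366 = £213.5383
Total = £1,688.6639

£1,688.66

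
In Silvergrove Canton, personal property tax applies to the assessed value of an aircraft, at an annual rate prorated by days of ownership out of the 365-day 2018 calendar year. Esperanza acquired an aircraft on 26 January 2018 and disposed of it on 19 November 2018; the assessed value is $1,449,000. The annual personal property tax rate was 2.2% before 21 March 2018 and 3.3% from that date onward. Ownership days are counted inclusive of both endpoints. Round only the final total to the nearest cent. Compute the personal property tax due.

$36,681.53

26 January – 20 March 2018: 54 days at 2.2% → $1,449,000 × 2.2% × 54/365 = $4,716.1973
21 March – 19 November 2018: 244 days at 3.3% → $1,449,000 × 3.3% × 244/365 = $31,965.3370
Total = $36,681.5342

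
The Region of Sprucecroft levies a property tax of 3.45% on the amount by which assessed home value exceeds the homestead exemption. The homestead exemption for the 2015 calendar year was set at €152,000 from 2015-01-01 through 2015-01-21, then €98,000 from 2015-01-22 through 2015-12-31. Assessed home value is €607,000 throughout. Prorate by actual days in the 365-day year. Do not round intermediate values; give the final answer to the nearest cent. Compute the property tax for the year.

€17,453.31

2015-01-01 to 2015-01-21: 21 days, exemption €152,000 → (€607,000 − €152,000) × 3.45% × 21/365 = €903.1438
2015-01-22 to 2015-12-31: 344 days, exemption €98,000 → (€607,000 − €98,000) × 3.45% × 344/365 = €16,550.1699
Total = €17,453.3137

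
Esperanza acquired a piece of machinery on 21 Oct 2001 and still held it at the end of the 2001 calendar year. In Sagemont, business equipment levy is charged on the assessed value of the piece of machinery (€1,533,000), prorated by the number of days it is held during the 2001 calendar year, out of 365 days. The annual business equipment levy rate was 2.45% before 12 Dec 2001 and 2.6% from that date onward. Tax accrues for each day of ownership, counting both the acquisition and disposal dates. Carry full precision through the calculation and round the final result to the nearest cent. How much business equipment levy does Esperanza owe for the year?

21 Oct – 11 Dec 2001: 52 days at 2.45% → €1,533,000 × 2.45% × 52/365 = €5,350.8000
12 Dec – 31 Dec 2001: 20 days at 2.6% → €1,533,000 × 2.6% × 20/365 = €2,184.0000
Total = €7,534.8000

€7,534.80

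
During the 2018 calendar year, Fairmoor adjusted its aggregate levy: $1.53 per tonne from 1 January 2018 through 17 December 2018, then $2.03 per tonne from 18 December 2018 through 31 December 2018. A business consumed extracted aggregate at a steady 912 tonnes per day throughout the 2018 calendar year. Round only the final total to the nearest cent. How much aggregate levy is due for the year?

$515,690.40

1 January – 17 December 2018: 351 days × 912 tonnes/day = 320,112 tonnes at $1.53/tonne → $489,771.36
18 December – 31 December 2018: 14 days × 912 tonnes/day = 12,768 tonnes at $2.03/tonne → $25,919.04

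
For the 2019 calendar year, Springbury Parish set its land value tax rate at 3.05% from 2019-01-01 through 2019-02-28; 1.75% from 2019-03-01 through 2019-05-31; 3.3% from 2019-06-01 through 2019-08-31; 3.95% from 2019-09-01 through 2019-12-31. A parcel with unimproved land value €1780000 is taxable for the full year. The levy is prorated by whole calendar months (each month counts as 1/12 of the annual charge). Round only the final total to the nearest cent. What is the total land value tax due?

2019-01-01 to 2019-02-28: 2 months at 3.05% → €1780000 × 3.05% × 2/12 = €9048.3333
2019-03-01 to 2019-05-31: 3 months at 1.75% → €1780000 × 1.75% × 3/12 = €7787.5000
2019-06-01 to 2019-08-31: 3 months at 3.3% → €1780000 × 3.3% × 3/12 = €14685.0000
2019-09-01 to 2019-12-31: 4 months at 3.95% → €1780000 × 3.95% × 4/12 = €23436.6667
Total = €54957.5000

€54957.50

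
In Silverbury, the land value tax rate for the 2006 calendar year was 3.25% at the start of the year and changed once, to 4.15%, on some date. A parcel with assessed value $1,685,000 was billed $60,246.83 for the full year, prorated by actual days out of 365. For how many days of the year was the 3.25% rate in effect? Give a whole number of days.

Let d = days at the first rate; then 365 − d days at the second rate.
$1,685,000 × [3.25%·d + 4.15%·(365−d)] / 365 = $60,246.83
Solving gives d = 233, so the new rate took effect on August 22, 2006.

233 days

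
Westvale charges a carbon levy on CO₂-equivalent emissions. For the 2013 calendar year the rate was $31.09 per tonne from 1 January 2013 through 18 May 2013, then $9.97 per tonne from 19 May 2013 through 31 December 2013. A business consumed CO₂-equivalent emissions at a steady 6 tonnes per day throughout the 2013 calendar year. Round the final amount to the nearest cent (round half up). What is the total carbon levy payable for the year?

$39321.66

1 January – 18 May 2013: 138 days × 6 tonnes/day = 828 tonnes at $31.09/tonne → $25742.52
19 May – 31 December 2013: 227 days × 6 tonnes/day = 1,362 tonnes at $9.97/tonne → $13579.14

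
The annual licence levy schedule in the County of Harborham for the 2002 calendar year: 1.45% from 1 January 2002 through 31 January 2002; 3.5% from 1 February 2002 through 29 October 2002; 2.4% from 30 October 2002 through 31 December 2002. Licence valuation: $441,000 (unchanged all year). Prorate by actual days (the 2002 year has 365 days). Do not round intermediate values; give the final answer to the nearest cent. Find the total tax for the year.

1 January – 31 January 2002: 31 days at 1.45% → $441,000 × 1.45% × 31/365 = $543.0945
1 February – 29 October 2002: 271 days at 3.5% → $441,000 × 3.5% × 271/365 = $11,459.9589
30 October – 31 December 2002: 63 days at 2.4% → $441,000 × 2.4% × 63/365 = $1,826.8274
Total = $13,829.8808

$13,829.88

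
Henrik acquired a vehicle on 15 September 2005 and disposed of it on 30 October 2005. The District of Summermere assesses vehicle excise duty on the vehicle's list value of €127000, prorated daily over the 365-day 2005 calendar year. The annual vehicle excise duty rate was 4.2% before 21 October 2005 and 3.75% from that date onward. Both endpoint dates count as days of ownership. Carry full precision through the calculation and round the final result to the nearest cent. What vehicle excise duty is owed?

€656.57

15 September – 20 October 2005: 36 days at 4.2% → €127000 × 4.2% × 36/365 = €526.0932
21 October – 30 October 2005: 10 days at 3.75% → €127000 × 3.75% × 10/365 = €130.4795
Total = €656.5726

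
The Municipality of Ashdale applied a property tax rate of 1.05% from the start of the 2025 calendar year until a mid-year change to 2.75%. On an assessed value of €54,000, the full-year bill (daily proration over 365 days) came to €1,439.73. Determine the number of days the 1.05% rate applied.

Let d = days at the first rate; then 365 − d days at the second rate.
€54,000 × [1.05%·d + 2.75%·(365−d)] / 365 = €1,439.73
Solving gives d = 18, so the new rate took effect on 19 Jan 2025.

18 days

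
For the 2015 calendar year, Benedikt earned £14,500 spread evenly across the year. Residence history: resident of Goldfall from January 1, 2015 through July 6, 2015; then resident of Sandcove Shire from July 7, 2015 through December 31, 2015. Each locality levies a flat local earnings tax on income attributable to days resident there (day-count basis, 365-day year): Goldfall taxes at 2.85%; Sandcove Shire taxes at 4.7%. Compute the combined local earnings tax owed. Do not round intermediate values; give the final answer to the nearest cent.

£544.07

Goldfall, January 1 – July 6, 2015: 187 days → £14,500 × 2.85% × 187/365 = £211.7199
Sandcove Shire, July 7 – December 31, 2015: 178 days → £14,500 × 4.7% × 178/365 = £332.3479
Total = £544.0678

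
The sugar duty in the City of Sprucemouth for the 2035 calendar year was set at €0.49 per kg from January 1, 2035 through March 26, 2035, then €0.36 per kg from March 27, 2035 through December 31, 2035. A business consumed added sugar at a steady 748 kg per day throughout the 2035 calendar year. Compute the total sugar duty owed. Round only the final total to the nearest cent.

€106,552.60

January 1 – March 26, 2035: 85 days × 748 kg/day = 63,580 kg at €0.49/kg → €31,154.20
March 27 – December 31, 2035: 280 days × 748 kg/day = 209,440 kg at €0.36/kg → €75,398.40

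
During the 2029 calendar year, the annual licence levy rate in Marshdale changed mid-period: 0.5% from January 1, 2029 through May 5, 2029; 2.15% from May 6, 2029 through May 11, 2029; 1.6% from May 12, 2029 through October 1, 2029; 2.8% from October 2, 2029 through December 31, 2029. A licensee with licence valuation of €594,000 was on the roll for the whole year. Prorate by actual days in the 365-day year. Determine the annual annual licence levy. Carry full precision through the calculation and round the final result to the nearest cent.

January 1 – May 5, 2029: 125 days at 0.5% → €594,000 × 0.5% × 125/365 = €1,017.1233
May 6 – May 11, 2029: 6 days at 2.15% → €594,000 × 2.15% × 6/365 = €209.9342
May 12 – October 1, 2029: 143 days at 1.6% → €594,000 × 1.6% × 143/365 = €3,723.4849
October 2 – December 31, 2029: 91 days at 2.8% → €594,000 × 2.8% × 91/365 = €4,146.6082
Total = €9,097.1507

€9,097.15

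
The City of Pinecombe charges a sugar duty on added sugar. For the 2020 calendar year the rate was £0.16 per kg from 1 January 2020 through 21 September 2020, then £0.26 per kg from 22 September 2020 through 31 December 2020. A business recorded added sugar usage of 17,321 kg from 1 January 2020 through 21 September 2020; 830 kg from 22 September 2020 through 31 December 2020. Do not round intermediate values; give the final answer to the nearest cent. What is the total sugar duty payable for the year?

1 January – 21 September 2020: 17,321 kg at £0.16/kg → £2,771.36
22 September – 31 December 2020: 830 kg at £0.26/kg → £215.80

£2,987.16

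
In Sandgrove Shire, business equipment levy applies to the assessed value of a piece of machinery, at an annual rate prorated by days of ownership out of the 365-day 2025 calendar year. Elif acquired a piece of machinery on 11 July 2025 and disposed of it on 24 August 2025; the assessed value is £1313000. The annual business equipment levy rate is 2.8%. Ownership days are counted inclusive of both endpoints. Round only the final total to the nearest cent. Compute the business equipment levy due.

£4532.55

Days held (11 July – 24 August 2025): 45 out of 365
Tax = £1313000 × 2.8% × 45/365 = £4532.5479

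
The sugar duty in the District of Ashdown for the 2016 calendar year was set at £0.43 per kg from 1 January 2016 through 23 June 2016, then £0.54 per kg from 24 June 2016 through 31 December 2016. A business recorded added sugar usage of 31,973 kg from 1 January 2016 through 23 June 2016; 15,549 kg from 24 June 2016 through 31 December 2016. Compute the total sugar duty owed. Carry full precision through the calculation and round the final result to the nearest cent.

1 January – 23 June 2016: 31,973 kg at £0.43/kg → £13,748.39
24 June – 31 December 2016: 15,549 kg at £0.54/kg → £8,396.46

£22,144.85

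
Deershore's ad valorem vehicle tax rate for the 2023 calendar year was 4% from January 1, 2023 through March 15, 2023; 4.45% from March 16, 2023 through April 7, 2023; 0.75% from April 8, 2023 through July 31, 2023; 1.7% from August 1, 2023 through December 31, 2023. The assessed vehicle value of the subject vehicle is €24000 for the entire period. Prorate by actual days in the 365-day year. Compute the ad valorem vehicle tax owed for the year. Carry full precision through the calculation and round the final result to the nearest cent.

January 1 – March 15, 2023: 74 days at 4% → €24000 × 4% × 74/365 = €194.6301
March 16 – April 7, 2023: 23 days at 4.45% → €24000 × 4.45% × 23/365 = €67.2986
April 8 – July 31, 2023: 115 days at 0.75% → €24000 × 0.75% × 115/365 = €56.7123
August 1 – December 31, 2023: 153 days at 1.7% → €24000 × 1.7% × 153/365 = €171.0247
Total = €489.6658

€489.67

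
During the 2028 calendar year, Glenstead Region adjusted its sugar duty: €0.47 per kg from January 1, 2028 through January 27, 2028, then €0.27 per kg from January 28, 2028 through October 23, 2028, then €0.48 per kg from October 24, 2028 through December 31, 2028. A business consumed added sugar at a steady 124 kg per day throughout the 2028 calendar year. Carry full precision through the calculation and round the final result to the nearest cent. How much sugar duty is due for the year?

January 1 – January 27, 2028: 27 days × 124 kg/day = 3,348 kg at €0.47/kg → €1573.56
January 28 – October 23, 2028: 270 days × 124 kg/day = 33,480 kg at €0.27/kg → €9039.60
October 24 – December 31, 2028: 69 days × 124 kg/day = 8,556 kg at €0.48/kg → €4106.88

€14720.04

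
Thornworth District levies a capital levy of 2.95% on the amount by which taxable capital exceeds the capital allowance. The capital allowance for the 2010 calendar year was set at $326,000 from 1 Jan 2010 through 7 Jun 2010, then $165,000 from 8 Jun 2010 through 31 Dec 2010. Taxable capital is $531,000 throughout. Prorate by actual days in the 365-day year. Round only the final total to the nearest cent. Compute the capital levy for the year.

$8,741.05

1 Jan – 7 Jun 2010: 158 days, exemption $326,000 → ($531,000 − $326,000) × 2.95% × 158/365 = $2,617.8219
8 Jun – 31 Dec 2010: 207 days, exemption $165,000 → ($531,000 − $165,000) × 2.95% × 207/365 = $6,123.2301
Total = $8,741.0521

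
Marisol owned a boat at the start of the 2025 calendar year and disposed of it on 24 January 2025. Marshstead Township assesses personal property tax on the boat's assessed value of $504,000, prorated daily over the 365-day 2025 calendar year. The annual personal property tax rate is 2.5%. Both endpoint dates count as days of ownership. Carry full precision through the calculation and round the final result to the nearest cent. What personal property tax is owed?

$828.49

Days held (1 January – 24 January 2025): 24 out of 365
Tax = $504,000 × 2.5% × 24/365 = $828.4932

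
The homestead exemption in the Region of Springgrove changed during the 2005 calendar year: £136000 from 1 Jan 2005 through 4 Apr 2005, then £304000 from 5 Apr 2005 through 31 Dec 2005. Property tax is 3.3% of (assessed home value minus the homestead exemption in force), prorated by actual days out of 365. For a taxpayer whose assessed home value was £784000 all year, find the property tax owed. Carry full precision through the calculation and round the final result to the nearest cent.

1 Jan – 4 Apr 2005: 94 days, exemption £136000 → (£784000 − £136000) × 3.3% × 94/365 = £5507.1123
5 Apr – 31 Dec 2005: 271 days, exemption £304000 → (£784000 − £304000) × 3.3% × 271/365 = £11760.6575
Total = £17267.7699

£17267.77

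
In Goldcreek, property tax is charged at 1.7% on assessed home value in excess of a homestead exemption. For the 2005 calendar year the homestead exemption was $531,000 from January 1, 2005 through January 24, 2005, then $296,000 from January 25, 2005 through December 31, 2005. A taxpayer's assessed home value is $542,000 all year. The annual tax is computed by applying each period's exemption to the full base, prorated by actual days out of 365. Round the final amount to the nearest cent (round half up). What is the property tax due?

January 1 – January 24, 2005: 24 days, exemption $531,000 → ($542,000 − $531,000) × 1.7% × 24/365 = $12.2959
January 25 – December 31, 2005: 341 days, exemption $296,000 → ($542,000 − $296,000) × 1.7% × 341/365 = $3,907.0192
Total = $3,919.3151

$3,919.32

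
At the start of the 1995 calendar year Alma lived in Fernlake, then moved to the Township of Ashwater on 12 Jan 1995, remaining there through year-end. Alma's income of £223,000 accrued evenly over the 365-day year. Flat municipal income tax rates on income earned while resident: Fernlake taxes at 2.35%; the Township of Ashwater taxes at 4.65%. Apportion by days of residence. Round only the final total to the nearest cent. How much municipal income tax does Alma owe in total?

£10,214.93

Fernlake, 1 Jan – 11 Jan 1995: 11 days → £223,000 × 2.35% × 11/365 = £157.9329
The Township of Ashwater, 12 Jan – 31 Dec 1995: 354 days → £223,000 × 4.65% × 354/365 = £10,056.9945
Total = £10,214.9274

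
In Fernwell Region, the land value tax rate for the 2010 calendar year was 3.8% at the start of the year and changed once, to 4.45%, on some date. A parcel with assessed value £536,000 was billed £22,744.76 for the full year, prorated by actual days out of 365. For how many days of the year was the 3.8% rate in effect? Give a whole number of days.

116 days

Let d = days at the first rate; then 365 − d days at the second rate.
£536,000 × [3.8%·d + 4.45%·(365−d)] / 365 = £22,744.76
Solving gives d = 116, so the new rate took effect on 27 Apr 2010.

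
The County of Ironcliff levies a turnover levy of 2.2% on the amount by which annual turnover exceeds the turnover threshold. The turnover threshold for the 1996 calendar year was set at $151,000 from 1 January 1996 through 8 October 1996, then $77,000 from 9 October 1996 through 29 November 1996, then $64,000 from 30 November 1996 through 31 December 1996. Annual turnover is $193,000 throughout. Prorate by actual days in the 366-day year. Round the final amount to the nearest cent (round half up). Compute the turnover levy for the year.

1 January – 8 October 1996: 282 days, exemption $151,000 → ($193,000 − $151,000) × 2.2% × 282/366 = $711.9344
9 October – 29 November 1996: 52 days, exemption $77,000 → ($193,000 − $77,000) × 2.2% × 52/366 = $362.5792
30 November – 31 December 1996: 32 days, exemption $64,000 → ($193,000 − $64,000) × 2.2% × 32/366 = $248.1311
Total = $1,322.6448

$1,322.64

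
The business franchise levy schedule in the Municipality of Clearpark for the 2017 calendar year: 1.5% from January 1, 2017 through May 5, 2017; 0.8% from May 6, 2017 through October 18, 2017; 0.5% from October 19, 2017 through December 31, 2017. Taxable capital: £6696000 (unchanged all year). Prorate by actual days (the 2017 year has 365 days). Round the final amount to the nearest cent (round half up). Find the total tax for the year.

£65547.42

January 1 – May 5, 2017: 125 days at 1.5% → £6696000 × 1.5% × 125/365 = £34397.2603
May 6 – October 18, 2017: 166 days at 0.8% → £6696000 × 0.8% × 166/365 = £24362.4329
October 19 – December 31, 2017: 74 days at 0.5% → £6696000 × 0.5% × 74/365 = £6787.7260
Total = £65547.4192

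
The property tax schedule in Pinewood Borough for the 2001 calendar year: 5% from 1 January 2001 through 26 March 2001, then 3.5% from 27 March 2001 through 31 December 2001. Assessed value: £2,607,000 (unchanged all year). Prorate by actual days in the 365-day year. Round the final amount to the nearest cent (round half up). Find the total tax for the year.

£100,351.64

1 January – 26 March 2001: 85 days at 5% → £2,607,000 × 5% × 85/365 = £30,355.4795
27 March – 31 December 2001: 280 days at 3.5% → £2,607,000 × 3.5% × 280/365 = £69,996.1644
Total = £100,351.6438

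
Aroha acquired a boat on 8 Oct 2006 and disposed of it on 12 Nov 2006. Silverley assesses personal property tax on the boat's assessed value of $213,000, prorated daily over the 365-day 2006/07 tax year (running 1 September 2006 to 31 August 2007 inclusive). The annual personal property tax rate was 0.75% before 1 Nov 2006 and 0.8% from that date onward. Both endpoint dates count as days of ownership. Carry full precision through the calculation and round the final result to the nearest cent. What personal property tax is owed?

8 Oct – 31 Oct 2006: 24 days at 0.75% → $213,000 × 0.75% × 24/365 = $105.0411
1 Nov – 12 Nov 2006: 12 days at 0.8% → $213,000 × 0.8% × 12/365 = $56.0219
Total = $161.0630

$161.06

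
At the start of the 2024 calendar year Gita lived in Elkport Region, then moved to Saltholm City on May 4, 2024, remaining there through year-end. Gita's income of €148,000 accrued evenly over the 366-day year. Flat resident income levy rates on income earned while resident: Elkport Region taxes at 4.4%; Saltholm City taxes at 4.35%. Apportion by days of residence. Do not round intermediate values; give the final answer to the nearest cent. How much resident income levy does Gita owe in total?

€6,463.07

Elkport Region, January 1 – May 3, 2024: 124 days → €148,000 × 4.4% × 124/366 = €2,206.2514
Saltholm City, May 4 – December 31, 2024: 242 days → €148,000 × 4.35% × 242/366 = €4,256.8197
Total = €6,463.0710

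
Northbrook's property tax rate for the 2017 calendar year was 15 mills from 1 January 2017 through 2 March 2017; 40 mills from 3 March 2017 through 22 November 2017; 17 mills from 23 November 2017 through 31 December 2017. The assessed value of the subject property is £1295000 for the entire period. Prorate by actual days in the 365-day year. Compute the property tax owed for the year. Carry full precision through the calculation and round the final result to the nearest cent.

1 January – 2 March 2017: 61 days at 15 mills → £1295000 × 1.5% × 61/365 = £3246.3699
3 March – 22 November 2017: 265 days at 40 mills → £1295000 × 4% × 265/365 = £37608.2192
23 November – 31 December 2017: 39 days at 17 mills → £1295000 × 1.7% × 39/365 = £2352.2877
Total = £43206.8767

£43206.88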